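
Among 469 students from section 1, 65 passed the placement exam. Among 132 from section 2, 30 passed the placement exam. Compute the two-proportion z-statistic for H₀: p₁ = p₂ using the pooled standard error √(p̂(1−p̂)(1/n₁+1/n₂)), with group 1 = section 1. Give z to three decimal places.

p̂₁ = 65/469 = 0.13859, p̂₂ = 30/132 = 0.22727.
Pooling: p̂ = 95/601 = 0.15807.
SE = √[p̂(1−p̂)(1/n₁+1/n₂)] = √[0.15807·0.84193·(1/469+1/132)] ≈ 0.035944.
z = -0.08868/0.035944 = -2.467.

z = -2.467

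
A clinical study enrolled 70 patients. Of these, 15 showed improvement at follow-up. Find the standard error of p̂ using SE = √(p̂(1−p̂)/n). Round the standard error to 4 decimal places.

With x = 15 successes in n = 70, p̂ = 0.21429.
p̂(1−p̂) = 0.168370.
SE = √(0.168370/70) = 0.0490.

SE = 0.0490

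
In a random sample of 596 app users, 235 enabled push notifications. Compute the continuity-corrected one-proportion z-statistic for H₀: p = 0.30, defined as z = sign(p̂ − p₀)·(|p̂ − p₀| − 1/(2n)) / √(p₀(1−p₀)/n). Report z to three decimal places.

z = 4.979

With x = 235 successes in n = 596, p̂ = 0.39430. p̂ − p₀ = 0.094295.
1/(2n) = 0.000839.
Corrected numerator: |0.094295| − 0.000839 = 0.093456.
Under H₀, SE = √(p₀(1−p₀)/n) = √(0.30·0.70/596) = √0.000352349 = 0.018771.
z = (+)0.093456/0.018771 = 4.979.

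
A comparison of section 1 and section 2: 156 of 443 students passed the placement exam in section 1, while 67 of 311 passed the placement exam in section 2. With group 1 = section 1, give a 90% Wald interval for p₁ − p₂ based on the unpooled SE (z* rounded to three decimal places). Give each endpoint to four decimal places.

(0.0832, 0.1902)

p̂₁ = 156/443 = 0.35214, p̂₂ = 67/311 = 0.21543; p̂₁ − p̂₂ = 0.13671.
Unpooled SE = √(p̂₁(1−p̂₁)/n₁ + p̂₂(1−p̂₂)/n₂) = √(0.000514986 + 0.000543480) = 0.032534.
The 90% critical value is z* = 1.645. Margin = 1.645·0.032534 = 0.05352.
CI: 0.13671 ± 0.05352 = (0.0832, 0.1902).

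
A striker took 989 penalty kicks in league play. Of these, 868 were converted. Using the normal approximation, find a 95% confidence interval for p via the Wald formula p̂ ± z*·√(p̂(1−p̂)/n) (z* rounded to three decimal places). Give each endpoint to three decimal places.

(0.857, 0.898)

Sample proportion p̂ = 868/989 = 0.87765.
Standard error of p̂: √(0.107377/989) = √0.000108572 = 0.010420.
z* = 1.960 at the 95% level.
Margin of error: 1.960 × 0.010420 = 0.02042.
Interval: 0.87765 ± 0.02042 → (0.857, 0.898).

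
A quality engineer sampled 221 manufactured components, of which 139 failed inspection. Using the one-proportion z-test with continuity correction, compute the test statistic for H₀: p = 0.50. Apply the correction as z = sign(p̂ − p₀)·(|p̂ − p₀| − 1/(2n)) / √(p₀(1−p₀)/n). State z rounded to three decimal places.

p̂ = 139/221 = 0.62896. p̂ − p₀ = 0.128959.
Continuity correction 1/(2n) = 1/442 = 0.002262.
Corrected numerator: |0.128959| − 0.002262 = 0.126697.
Null standard error: √(0.50·0.50/221) = √0.001131222 = 0.033634.
z = +0.126697/0.033634 = 3.767.

z = 3.767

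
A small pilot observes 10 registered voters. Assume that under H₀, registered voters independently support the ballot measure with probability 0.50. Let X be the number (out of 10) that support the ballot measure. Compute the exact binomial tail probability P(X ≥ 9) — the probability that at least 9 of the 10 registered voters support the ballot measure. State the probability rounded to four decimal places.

X is binomial with n = 10 and p = 0.50.
P(X ≥ 9) = C(10,9)·0.50^9·0.50^1 + C(10,10)·0.50^10·0.50^0.
= 0.009766 + 0.000977 = 0.0107.

P = 0.0107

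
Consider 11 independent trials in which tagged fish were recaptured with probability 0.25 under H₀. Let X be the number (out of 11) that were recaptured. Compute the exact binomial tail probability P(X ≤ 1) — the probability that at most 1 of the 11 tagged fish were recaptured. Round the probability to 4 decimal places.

P = 0.1971

X is binomial with n = 11 and p = 0.25.
P(X ≤ 1) = C(11,0)·0.25^0·0.75^11 + C(11,1)·0.25^1·0.75^10.
= 0.042235 + 0.154862 = 0.1971.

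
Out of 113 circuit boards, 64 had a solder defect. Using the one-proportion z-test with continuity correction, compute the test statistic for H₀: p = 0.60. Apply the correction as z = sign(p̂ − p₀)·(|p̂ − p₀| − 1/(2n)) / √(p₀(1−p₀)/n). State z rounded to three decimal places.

p̂ = 64/113 = 0.56637. p̂ − p₀ = -0.033628.
1/(2n) = 0.004425.
Corrected numerator: |-0.033628| − 0.004425 = 0.029203.
SE₀ = √(0.60·0.40/113) = 0.046086.
z = −0.029203/0.046086 = -0.634.

z = -0.634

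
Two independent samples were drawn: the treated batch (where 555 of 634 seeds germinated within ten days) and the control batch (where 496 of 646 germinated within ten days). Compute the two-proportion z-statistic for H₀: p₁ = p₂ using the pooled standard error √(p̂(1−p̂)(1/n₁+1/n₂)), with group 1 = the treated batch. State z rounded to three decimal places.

Sample proportions: p̂₁ = 555/634 = 0.87539 and p̂₂ = 496/646 = 0.76780.
Pooling: p̂ = 1051/1280 = 0.82109.
SE = √[p̂(1−p̂)(1/n₁+1/n₂)] = √[0.82109·0.17891·(1/634+1/646)] ≈ 0.021427.
z = 0.10759/0.021427 = 5.021.

z = 5.021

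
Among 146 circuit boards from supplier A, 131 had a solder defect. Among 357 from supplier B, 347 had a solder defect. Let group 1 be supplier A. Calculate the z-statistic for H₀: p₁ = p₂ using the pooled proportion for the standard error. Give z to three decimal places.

p̂₁ = 131/146 = 0.89726, p̂₂ = 347/357 = 0.97199.
Pooled p̂ = (131+347)/(146+357) = 478/503 = 0.95030.
Pooled SE = √[0.0472315·0.00965044] ≈ 0.021350.
z = -0.07473/0.021350 = -3.500.

z = -3.500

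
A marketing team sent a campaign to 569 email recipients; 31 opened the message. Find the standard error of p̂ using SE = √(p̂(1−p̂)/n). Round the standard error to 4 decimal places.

SE = 0.0095

Sample proportion p̂ = 31/569 = 0.05448.
p̂(1−p̂) = 0.051512.
SE = √(0.051512/569) = √0.000090531 = 0.0095.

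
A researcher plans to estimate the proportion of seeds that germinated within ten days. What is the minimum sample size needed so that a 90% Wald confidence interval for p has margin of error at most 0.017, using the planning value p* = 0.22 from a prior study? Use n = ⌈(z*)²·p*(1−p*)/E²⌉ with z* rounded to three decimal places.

n = 1607

The 90% critical value is z* = 1.645.
p*(1−p*) = 0.22·0.78 = 0.1716.
Required n before rounding: 2.706025 × 0.1716 / 0.017² = 1606.761.
Rounding up, n = 1607.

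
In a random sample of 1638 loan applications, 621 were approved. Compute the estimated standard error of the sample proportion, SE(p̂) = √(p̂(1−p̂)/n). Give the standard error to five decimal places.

With x = 621 successes in n = 1638, p̂ = 0.37912.
p̂(1−p̂) = 0.235388.
SE = √(0.235388/1638) = 0.01199.

SE = 0.01199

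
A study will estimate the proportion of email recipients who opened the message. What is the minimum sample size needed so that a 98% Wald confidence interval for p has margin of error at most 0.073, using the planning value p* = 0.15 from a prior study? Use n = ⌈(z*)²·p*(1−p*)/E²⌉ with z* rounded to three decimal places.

For 98% confidence, z* = 2.326.
p*(1−p*) = 0.15·0.85 = 0.1275.
Required n before rounding: 5.410276 × 0.1275 / 0.073² = 129.445.
Rounding up, n = 130.

n = 130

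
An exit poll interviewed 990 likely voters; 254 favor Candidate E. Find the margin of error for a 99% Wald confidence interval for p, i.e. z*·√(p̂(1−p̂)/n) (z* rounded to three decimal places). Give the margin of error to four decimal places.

ME = 0.0358

With x = 254 successes in n = 990, p̂ = 0.25657.
SE(p̂) = √(0.25657·0.74343/990) = 0.013880.
z* = 2.576 at the 99% level.
So ME = 0.0358.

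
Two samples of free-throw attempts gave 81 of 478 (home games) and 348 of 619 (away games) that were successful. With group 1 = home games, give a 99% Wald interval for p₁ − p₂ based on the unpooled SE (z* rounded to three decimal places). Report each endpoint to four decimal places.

p̂₁ = 81/478 = 0.16946, p̂₂ = 348/619 = 0.56220; p̂₁ − p̂₂ = -0.39274.
Unpooled SE = √(p̂₁(1−p̂₁)/n₁ + p̂₂(1−p̂₂)/n₂) = √(0.000294437 + 0.000397628) = 0.026307.
For 99% confidence, z* = 2.576. Margin of error = 0.06777.
Interval: -0.39274 ± 0.06777 → (-0.4605, -0.3250).

(-0.4605, -0.3250)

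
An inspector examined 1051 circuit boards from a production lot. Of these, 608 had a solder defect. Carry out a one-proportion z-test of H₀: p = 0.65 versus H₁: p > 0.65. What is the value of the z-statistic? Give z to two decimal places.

With x = 608 successes in n = 1051, p̂ = 0.57850.
Under H₀, SE = √(p₀(1−p₀)/n) = √(0.65·0.35/1051) = √0.000216461 = 0.014713.
z = (p̂ − p₀)/SE = (0.57850 − 0.65)/0.014713 = -4.86.

z = -4.86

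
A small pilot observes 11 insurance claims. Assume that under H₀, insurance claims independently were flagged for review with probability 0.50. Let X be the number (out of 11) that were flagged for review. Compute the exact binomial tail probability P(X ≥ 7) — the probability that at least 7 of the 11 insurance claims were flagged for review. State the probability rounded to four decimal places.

X ~ Binomial(n=11, p=0.50).
P(X ≥ 7) = Σ_{j=7}^{11} C(11,j)·0.50^j·0.50^{11−j}.
= 0.161133 + 0.080566 + 0.026855 + 0.005371 + 0.000488 = 0.2744.

P = 0.2744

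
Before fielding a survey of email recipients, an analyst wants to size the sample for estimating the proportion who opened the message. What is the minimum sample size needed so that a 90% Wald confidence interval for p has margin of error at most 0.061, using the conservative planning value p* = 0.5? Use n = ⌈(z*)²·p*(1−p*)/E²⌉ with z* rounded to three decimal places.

n = 182

z* = 1.645 at the 90% level.
p*(1−p*) = 0.2500.
(z*)²·p*(1−p*)/E² = 2.706025·0.2500/0.003721 = 181.808.
⌈181.808⌉ = 182.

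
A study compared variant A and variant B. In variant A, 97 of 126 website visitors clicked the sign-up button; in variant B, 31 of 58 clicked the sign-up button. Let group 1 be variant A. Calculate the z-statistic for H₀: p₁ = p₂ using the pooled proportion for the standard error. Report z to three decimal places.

Sample proportions: p̂₁ = 97/126 = 0.76984 and p̂₂ = 31/58 = 0.53448.
Pooling: p̂ = 128/184 = 0.69565.
SE = √[p̂(1−p̂)(1/n₁+1/n₂)] = √[0.69565·0.30435·(1/126+1/58)] ≈ 0.073011.
z = (p̂₁ − p̂₂)/SE = (0.76984 − 0.53448)/0.073011 = 0.23536/0.073011 = 3.224.

z = 3.224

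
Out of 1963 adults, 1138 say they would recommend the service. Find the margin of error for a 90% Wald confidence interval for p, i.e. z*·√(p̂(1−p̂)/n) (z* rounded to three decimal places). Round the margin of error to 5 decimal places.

With x = 1138 successes in n = 1963, p̂ = 0.57972.
SE = √(p̂(1−p̂)/n) = √(0.243644/1963) = 0.011141.
For 90% confidence, z* = 1.645.
Margin of error = z*·SE = 1.645 × 0.011141 = 0.01833.

ME = 0.01833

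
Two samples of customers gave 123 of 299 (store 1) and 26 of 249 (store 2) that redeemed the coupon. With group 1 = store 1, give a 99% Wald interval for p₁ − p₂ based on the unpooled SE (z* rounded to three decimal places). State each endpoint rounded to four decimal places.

p̂₁ = 123/299 = 0.41137, p̂₂ = 26/249 = 0.10442; p̂₁ − p̂₂ = 0.30695.
Unpooled SE = √(p̂₁(1−p̂₁)/n₁ + p̂₂(1−p̂₂)/n₂) = √(0.000809849 + 0.000375561) = 0.034430.
The 99% critical value is z* = 2.576. Margin = 2.576·0.034430 = 0.08869.
Interval: 0.30695 ± 0.08869 → (0.2183, 0.3956).

(0.2183, 0.3956)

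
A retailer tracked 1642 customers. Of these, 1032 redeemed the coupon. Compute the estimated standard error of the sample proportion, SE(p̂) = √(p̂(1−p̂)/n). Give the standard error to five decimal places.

Sample proportion p̂ = 1032/1642 = 0.62850.
p̂(1−p̂) = 0.233488.
Dividing by n and taking the root: √0.000142197 = 0.01192.

SE = 0.01192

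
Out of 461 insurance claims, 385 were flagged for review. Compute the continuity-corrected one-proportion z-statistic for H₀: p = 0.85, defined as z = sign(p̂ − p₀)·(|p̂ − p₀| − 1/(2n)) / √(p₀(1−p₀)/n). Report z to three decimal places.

Sample proportion p̂ = 385/461 = 0.83514. p̂ − p₀ = -0.014859.
1/(2n) = 0.001085.
Corrected numerator: |-0.014859| − 0.001085 = 0.013774.
SE₀ = √(0.85·0.15/461) = 0.016630.
z = (−)0.013774/0.016630 = -0.828.

z = -0.828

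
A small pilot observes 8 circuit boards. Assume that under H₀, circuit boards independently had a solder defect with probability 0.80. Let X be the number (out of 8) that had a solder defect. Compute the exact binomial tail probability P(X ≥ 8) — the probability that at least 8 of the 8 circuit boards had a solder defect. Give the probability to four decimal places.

X is binomial with n = 8 and p = 0.80.
P(X ≥ 8) = C(8,8)·0.80^8·0.20^0.
= 0.167772 = 0.1678.

P = 0.1678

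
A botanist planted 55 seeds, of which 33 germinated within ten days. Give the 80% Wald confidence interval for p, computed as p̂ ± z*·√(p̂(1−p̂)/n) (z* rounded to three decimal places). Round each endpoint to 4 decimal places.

p̂ = 33/55 = 0.60000.
SE = √(p̂(1−p̂)/n) = √(0.240000/55) = 0.066058.
The 80% critical value is z* = 1.282.
Margin of error: 1.282 × 0.066058 = 0.08469.
CI: 0.60000 ± 0.08469 = (0.5153, 0.6847).

(0.5153, 0.6847)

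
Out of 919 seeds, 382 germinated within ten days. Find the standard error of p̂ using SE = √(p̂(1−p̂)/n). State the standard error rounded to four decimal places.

p̂ = 382/919 = 0.41567.
p̂(1−p̂) = 0.41567·0.58433 = 0.242888.
SE = √(0.242888/919) = 0.0163.

SE = 0.0163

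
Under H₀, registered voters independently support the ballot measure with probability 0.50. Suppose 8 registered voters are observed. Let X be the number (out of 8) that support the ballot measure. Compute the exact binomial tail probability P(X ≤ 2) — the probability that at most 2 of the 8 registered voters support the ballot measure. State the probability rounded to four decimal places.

X ~ Binomial(n=8, p=0.50).
P(X ≤ 2) = C(8,0)·0.50^0·0.50^8 + C(8,1)·0.50^1·0.50^7 + C(8,2)·0.50^2·0.50^6.
= 0.003906 + 0.031250 + 0.109375 = 0.1445.

P = 0.1445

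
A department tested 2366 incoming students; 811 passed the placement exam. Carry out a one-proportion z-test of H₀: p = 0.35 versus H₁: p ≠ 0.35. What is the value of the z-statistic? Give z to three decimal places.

z = -0.737

The sample proportion is 811/2366 = 0.34277.
SE₀ = √(0.35·0.65/2366) = 0.009806.
z = (p̂ − p₀)/SE = (0.34277 − 0.35)/0.009806 = -0.737.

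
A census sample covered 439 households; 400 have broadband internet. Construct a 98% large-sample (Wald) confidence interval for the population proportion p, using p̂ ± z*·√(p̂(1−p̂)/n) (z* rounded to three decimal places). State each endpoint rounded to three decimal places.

The sample proportion is 400/439 = 0.91116.
Standard error of p̂: √(0.080946/439) = √0.000184387 = 0.013579.
z* = 2.326 at the 98% level.
Margin of error: 2.326 × 0.013579 = 0.03158.
So the interval runs from 0.880 to 0.943.

(0.880, 0.943)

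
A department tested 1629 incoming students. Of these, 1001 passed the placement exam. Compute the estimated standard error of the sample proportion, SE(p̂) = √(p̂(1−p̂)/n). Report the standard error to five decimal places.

The sample proportion is 1001/1629 = 0.61449.
p̂(1−p̂) = 0.236892.
SE = √(0.236892/1629) = √0.000145422 = 0.01206.

SE = 0.01206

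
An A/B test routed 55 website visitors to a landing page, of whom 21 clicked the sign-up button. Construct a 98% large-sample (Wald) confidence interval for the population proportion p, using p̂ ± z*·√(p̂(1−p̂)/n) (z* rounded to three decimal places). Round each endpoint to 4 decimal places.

(0.2294, 0.5342)

Sample proportion p̂ = 21/55 = 0.38182.
SE = √(p̂(1−p̂)/n) = √(0.236033/55) = 0.065510.
z* = 2.326 at the 98% level.
Margin = 2.326·0.065510 = 0.15238.
CI: 0.38182 ± 0.15238 = (0.2294, 0.5342).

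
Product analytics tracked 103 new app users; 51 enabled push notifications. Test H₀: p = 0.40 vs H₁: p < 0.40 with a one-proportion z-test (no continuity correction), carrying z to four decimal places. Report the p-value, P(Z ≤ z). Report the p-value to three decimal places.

With x = 51 successes in n = 103, p̂ = 0.49515.
Null standard error: √(0.40·0.60/103) = √0.002330097 = 0.048271.
Test statistic (full precision, shown to 4 dp): z = (51/103 − 0.40)/SE₀ ≈ 1.9711.
From the standard normal, P(Z ≤ z) = 0.976.

p-value = 0.976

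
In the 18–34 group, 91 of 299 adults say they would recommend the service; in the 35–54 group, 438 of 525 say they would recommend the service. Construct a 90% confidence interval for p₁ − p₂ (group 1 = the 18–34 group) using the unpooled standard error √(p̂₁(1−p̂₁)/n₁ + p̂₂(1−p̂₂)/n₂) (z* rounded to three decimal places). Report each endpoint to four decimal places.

(-0.5812, -0.4787)

p̂₁ = 91/299 = 0.30435, p̂₂ = 438/525 = 0.83429; p̂₁ − p̂₂ = -0.52994.
Unpooled SE = √(p̂₁(1−p̂₁)/n₁ + p̂₂(1−p̂₂)/n₂) = √(0.000708094 + 0.000263339) = 0.031168.
The 90% critical value is z* = 1.645. Margin = 1.645·0.031168 = 0.05127.
Interval: -0.52994 ± 0.05127 → (-0.5812, -0.4787).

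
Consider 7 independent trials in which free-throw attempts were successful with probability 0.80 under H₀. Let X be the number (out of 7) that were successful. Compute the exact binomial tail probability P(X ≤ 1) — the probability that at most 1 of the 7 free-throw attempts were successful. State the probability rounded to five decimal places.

P = 0.00037

X ~ Binomial(n=7, p=0.80).
P(X ≤ 1) = C(7,0)·0.80^0·0.20^7 + C(7,1)·0.80^1·0.20^6.
= 0.000013 + 0.000358 = 0.00037.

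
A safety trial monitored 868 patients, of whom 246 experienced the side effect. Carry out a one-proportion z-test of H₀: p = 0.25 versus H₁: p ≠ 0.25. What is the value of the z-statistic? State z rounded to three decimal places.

Sample proportion p̂ = 246/868 = 0.28341.
Null standard error: √(0.25·0.75/868) = √0.000216014 = 0.014697.
z = (0.28341 − 0.25)/0.014697 = 0.03341/0.014697 = 2.273.

z = 2.273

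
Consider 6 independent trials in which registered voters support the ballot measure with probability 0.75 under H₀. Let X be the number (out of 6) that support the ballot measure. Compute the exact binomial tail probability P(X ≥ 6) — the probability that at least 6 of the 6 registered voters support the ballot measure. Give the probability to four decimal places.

P = 0.1780

X ~ Binomial(n=6, p=0.75).
P(X ≥ 6) = C(6,6)·0.75^6·0.25^0.
= 0.177979 = 0.1780.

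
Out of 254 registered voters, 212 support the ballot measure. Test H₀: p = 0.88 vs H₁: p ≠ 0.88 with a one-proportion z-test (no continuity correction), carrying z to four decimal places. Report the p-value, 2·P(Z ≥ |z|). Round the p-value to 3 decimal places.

Sample proportion p̂ = 212/254 = 0.83465.
Under H₀, SE = √(p₀(1−p₀)/n) = √(0.88·0.12/254) = √0.000415748 = 0.020390.
Test statistic (full precision, shown to 4 dp): z = (212/254 − 0.88)/SE₀ ≈ -2.2244.
From the standard normal, 2·P(Z ≥ |z|) = 0.026.

p-value = 0.026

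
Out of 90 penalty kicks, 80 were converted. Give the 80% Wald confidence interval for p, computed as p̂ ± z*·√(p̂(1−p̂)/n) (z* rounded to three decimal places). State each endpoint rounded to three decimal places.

The sample proportion is 80/90 = 0.88889.
SE = √(p̂(1−p̂)/n) = √(0.098765/90) = 0.033127.
The 80% critical value is z* = 1.282.
Margin of error: 1.282 × 0.033127 = 0.04247.
So the interval runs from 0.846 to 0.931.

(0.846, 0.931)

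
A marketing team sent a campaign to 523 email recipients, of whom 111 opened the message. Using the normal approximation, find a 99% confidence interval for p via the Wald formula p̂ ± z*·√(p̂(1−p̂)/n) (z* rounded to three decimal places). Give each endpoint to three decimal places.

(0.166, 0.258)

Sample proportion p̂ = 111/523 = 0.21224.
SE(p̂) = √(0.21224·0.78776/523) = 0.017880.
z* = 2.576 at the 99% level.
Margin = 2.576·0.017880 = 0.04606.
So the interval runs from 0.166 to 0.258.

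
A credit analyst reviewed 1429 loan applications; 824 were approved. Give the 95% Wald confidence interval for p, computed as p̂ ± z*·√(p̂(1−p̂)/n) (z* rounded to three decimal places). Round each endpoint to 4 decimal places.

(0.5510, 0.6022)

With x = 824 successes in n = 1429, p̂ = 0.57663.
Standard error of p̂: √(0.244128/1429) = √0.000170839 = 0.013071.
The 95% critical value is z* = 1.960.
Margin = 1.960·0.013071 = 0.02562.
CI: 0.57663 ± 0.02562 = (0.5510, 0.6022).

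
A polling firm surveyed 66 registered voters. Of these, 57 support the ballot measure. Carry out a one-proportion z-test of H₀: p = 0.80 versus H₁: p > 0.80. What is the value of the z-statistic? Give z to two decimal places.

The sample proportion is 57/66 = 0.86364.
Null standard error: √(0.80·0.20/66) = √0.002424242 = 0.049237.
Test statistic: z = 0.06364/0.049237 = 1.29.

z = 1.29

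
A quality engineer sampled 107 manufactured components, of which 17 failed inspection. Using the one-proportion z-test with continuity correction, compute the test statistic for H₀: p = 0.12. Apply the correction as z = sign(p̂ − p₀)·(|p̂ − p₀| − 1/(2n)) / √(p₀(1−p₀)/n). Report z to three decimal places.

z = 1.089

p̂ = 17/107 = 0.15888. p̂ − p₀ = 0.038879.
1/(2n) = 0.004673.
Corrected numerator: |0.038879| − 0.004673 = 0.034206.
Under H₀, SE = √(p₀(1−p₀)/n) = √(0.12·0.88/107) = √0.000986916 = 0.031415.
z = +0.034206/0.031415 = 1.089.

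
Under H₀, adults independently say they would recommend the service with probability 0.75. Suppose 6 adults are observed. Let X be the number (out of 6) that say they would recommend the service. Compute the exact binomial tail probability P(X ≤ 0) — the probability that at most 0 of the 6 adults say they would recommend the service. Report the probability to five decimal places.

P = 0.00024

X ~ Binomial(n=6, p=0.75).
P(X ≤ 0) = C(6,0)·0.75^0·0.25^6.
= 0.000244 = 0.00024.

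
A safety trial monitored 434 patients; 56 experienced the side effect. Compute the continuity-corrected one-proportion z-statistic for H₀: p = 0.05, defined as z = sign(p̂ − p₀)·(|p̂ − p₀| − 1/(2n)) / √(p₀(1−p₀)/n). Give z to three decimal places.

The sample proportion is 56/434 = 0.12903. p̂ − p₀ = 0.079032.
Continuity correction 1/(2n) = 1/868 = 0.001152.
Corrected numerator: |0.079032| − 0.001152 = 0.077880.
Under H₀, SE = √(p₀(1−p₀)/n) = √(0.05·0.95/434) = √0.000109447 = 0.010462.
z = (+)0.077880/0.010462 = 7.444.

z = 7.444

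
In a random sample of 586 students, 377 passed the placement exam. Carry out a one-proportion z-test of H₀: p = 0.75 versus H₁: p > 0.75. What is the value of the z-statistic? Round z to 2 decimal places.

z = -5.96

Sample proportion p̂ = 377/586 = 0.64334.
Under H₀, SE = √(p₀(1−p₀)/n) = √(0.75·0.25/586) = √0.000319966 = 0.017888.
z = (p̂ − p₀)/SE = (0.64334 − 0.75)/0.017888 = -5.96.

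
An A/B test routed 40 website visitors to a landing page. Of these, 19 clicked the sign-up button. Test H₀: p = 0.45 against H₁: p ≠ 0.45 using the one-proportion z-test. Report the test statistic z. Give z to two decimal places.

The sample proportion is 19/40 = 0.47500.
SE₀ = √(0.45·0.55/40) = 0.078661.
z = (p̂ − p₀)/SE = (0.47500 − 0.45)/0.078661 = 0.32.

z = 0.32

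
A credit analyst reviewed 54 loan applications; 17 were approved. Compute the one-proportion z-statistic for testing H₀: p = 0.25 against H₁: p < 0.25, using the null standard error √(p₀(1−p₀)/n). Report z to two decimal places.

z = 1.10

p̂ = 17/54 = 0.31481.
Under H₀, SE = √(p₀(1−p₀)/n) = √(0.25·0.75/54) = √0.003472222 = 0.058926.
z = (0.31481 − 0.25)/0.058926 = 0.06481/0.058926 = 1.10.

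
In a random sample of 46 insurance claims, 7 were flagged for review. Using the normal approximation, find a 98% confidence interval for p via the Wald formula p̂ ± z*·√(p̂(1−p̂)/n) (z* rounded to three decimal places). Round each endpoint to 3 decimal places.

(0.029, 0.275)

With x = 7 successes in n = 46, p̂ = 0.15217.
Standard error of p̂: √(0.129017/46) = √0.002804718 = 0.052960.
z* = 2.326 at the 98% level.
Margin = 2.326·0.052960 = 0.12318.
So the interval runs from 0.029 to 0.275.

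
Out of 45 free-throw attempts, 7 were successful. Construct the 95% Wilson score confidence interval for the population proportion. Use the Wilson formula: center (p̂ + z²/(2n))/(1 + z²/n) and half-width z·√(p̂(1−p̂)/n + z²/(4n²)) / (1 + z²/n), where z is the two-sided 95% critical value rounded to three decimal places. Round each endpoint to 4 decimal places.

p̂ = 7/45 = 0.15556; z = 1.960, so z² = 3.841600.
Denominator 1 + z²/n = 1 + 3.841600/45 = 1.085369.
Adjusted center: (0.15556 + z²/(2n))/1.085369 = 0.18265.
Radicand: p̂(1−p̂)/n + z²/(4n²) = 0.002919067 + 0.000474272 = 0.003393339.
Half-width = 1.960·√0.003393339/1.085369 = 0.10519.
Interval: 0.18265 ± 0.10519 → (0.0775, 0.2878).

(0.0775, 0.2878)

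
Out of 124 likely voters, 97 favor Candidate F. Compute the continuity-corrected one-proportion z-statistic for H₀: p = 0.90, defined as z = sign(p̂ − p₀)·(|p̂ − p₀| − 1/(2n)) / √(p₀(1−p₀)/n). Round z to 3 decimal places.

p̂ = 97/124 = 0.78226. p̂ − p₀ = -0.117742.
Continuity correction 1/(2n) = 1/248 = 0.004032.
Corrected numerator: |-0.117742| − 0.004032 = 0.113710.
Null standard error: √(0.90·0.10/124) = √0.000725806 = 0.026941.
z = −0.113710/0.026941 = -4.221.

z = -4.221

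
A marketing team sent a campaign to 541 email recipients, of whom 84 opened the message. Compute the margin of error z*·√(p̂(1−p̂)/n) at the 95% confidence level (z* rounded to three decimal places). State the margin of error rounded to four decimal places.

ME = 0.0305

With x = 84 successes in n = 541, p̂ = 0.15527.
SE = √(p̂(1−p̂)/n) = √(0.131160/541) = 0.015570.
The 95% critical value is z* = 1.960.
So ME = 0.0305.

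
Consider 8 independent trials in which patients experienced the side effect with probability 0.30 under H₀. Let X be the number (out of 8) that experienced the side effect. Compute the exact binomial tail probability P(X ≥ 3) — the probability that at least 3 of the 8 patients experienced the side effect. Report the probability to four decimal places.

P = 0.4482

X is binomial with n = 8 and p = 0.30.
P(X ≥ 3) = Σ_{j=3}^{8} C(8,j)·0.30^j·0.70^{8−j}.
= 0.254122 + 0.136137 + 0.046675 + 0.010002 + 0.001225 + 0.000066 = 0.4482.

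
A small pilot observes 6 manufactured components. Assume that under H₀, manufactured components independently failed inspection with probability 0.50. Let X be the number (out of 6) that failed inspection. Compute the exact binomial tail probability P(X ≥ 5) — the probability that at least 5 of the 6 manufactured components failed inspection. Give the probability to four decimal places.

P = 0.1094

X ~ Binomial(n=6, p=0.50).
P(X ≥ 5) = C(6,5)·0.50^5·0.50^1 + C(6,6)·0.50^6·0.50^0.
= 0.093750 + 0.015625 = 0.1094.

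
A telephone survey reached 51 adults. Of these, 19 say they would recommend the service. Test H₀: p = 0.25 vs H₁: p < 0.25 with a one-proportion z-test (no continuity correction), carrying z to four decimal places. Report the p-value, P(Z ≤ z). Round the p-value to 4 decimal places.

p-value = 0.9784

Sample proportion p̂ = 19/51 = 0.37255.
Null standard error: √(0.25·0.75/51) = √0.003676471 = 0.060634.
Test statistic (full precision, shown to 4 dp): z = (19/51 − 0.25)/SE₀ ≈ 2.0211.
p-value = P(Z ≤ z) with z = 2.0211 → 0.9784.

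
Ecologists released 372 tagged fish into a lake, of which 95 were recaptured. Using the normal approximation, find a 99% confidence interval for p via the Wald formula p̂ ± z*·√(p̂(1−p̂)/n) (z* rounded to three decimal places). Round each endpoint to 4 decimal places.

Sample proportion p̂ = 95/372 = 0.25538.
SE(p̂) = √(0.25538·0.74462/372) = 0.022609.
The 99% critical value is z* = 2.576.
Margin = 2.576·0.022609 = 0.05824.
Interval: 0.25538 ± 0.05824 → (0.1971, 0.3136).

(0.1971, 0.3136)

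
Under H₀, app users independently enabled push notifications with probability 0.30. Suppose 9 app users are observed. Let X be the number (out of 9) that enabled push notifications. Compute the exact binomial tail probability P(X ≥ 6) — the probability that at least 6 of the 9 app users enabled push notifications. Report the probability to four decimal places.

P = 0.0253

X ~ Binomial(n=9, p=0.30).
P(X ≥ 6) = C(9,6)·0.30^6·0.70^3 + C(9,7)·0.30^7·0.70^2 + C(9,8)·0.30^8·0.70^1 + C(9,9)·0.30^9·0.70^0.
= 0.021004 + 0.003858 + 0.000413 + 0.000020 = 0.0253.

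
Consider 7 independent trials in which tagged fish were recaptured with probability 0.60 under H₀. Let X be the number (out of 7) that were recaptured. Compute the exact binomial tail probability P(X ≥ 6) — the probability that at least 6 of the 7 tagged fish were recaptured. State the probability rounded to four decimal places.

X is binomial with n = 7 and p = 0.60.
P(X ≥ 6) = C(7,6)·0.60^6·0.40^1 + C(7,7)·0.60^7·0.40^0.
= 0.130637 + 0.027994 = 0.1586.

P = 0.1586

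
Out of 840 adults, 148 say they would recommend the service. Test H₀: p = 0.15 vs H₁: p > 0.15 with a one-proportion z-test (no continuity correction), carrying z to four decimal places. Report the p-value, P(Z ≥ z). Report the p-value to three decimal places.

The sample proportion is 148/840 = 0.17619.
Under H₀, SE = √(p₀(1−p₀)/n) = √(0.15·0.85/840) = √0.000151786 = 0.012320.
Test statistic (full precision, shown to 4 dp): z = (148/840 − 0.15)/SE₀ ≈ 2.1258.
From the standard normal, P(Z ≥ z) = 0.017.

p-value = 0.017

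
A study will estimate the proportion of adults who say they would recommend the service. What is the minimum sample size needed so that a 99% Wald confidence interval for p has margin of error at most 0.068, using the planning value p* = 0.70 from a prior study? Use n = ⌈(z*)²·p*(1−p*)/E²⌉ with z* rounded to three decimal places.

For 99% confidence, z* = 2.576.
p*(1−p*) = 0.70·0.30 = 0.2100.
Required n before rounding: 6.635776 × 0.2100 / 0.068² = 301.365.
⌈301.365⌉ = 302.

n = 302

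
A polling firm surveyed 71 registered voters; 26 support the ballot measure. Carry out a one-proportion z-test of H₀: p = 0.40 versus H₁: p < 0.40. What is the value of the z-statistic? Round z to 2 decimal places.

z = -0.58

Sample proportion p̂ = 26/71 = 0.36620.
Null standard error: √(0.40·0.60/71) = √0.003380282 = 0.058140.
z = (p̂ − p₀)/SE = (0.36620 − 0.40)/0.058140 = -0.58.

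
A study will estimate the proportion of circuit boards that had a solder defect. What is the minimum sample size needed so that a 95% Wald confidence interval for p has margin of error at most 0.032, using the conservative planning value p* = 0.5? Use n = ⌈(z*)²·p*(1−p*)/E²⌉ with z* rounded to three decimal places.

z* = 1.960 at the 95% level.
p*(1−p*) = 0.50·0.50 = 0.2500.
Required n before rounding: 3.841600 × 0.2500 / 0.032² = 937.891.
Rounding up, n = 938.

n = 938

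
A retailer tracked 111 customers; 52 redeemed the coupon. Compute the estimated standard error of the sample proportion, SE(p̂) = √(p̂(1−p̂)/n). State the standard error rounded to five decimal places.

SE = 0.04736

The sample proportion is 52/111 = 0.46847.
p̂(1−p̂) = 0.46847·0.53153 = 0.249006.
SE = √(0.249006/111) = √0.002243297 = 0.04736.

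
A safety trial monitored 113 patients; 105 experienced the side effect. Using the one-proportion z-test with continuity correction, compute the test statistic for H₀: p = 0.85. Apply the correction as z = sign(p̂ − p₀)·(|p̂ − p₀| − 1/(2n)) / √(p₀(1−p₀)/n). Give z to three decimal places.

z = 2.226

Sample proportion p̂ = 105/113 = 0.92920. p̂ − p₀ = 0.079204.
Continuity correction 1/(2n) = 1/226 = 0.004425.
Corrected numerator: |0.079204| − 0.004425 = 0.074779.
Null standard error: √(0.85·0.15/113) = √0.001128319 = 0.033590.
z = (+)0.074779/0.033590 = 2.226.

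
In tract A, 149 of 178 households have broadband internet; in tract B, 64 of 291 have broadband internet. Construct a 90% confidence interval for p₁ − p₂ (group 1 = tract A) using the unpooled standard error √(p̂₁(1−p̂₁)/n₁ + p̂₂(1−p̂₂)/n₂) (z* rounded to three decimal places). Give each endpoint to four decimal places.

(0.5566, 0.6777)

p̂₁ = 0.83708, p̂₂ = 0.21993, so the observed difference is 0.61715.
SE = √(0.000766168 + 0.000589558) = √0.001355726 = 0.036820.
For 90% confidence, z* = 1.645. Margin = 1.645·0.036820 = 0.06057.
Interval: 0.61715 ± 0.06057 → (0.5566, 0.6777).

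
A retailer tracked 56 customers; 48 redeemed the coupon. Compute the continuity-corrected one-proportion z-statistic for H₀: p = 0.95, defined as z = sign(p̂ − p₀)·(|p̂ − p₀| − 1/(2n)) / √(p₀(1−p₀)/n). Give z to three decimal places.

z = -2.882

Sample proportion p̂ = 48/56 = 0.85714. p̂ − p₀ = -0.092857.
1/(2n) = 0.008929.
Corrected numerator: |-0.092857| − 0.008929 = 0.083928.
Null standard error: √(0.95·0.05/56) = √0.000848214 = 0.029124.
z = −0.083928/0.029124 = -2.882.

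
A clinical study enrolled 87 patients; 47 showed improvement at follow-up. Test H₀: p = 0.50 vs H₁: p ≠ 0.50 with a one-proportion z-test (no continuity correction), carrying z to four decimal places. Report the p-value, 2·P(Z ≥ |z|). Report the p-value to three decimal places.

p-value = 0.453

The sample proportion is 47/87 = 0.54023.
Under H₀, SE = √(p₀(1−p₀)/n) = √(0.50·0.50/87) = √0.002873563 = 0.053606.
Test statistic (full precision, shown to 4 dp): z = (47/87 − 0.50)/SE₀ ≈ 0.7505.
From the standard normal, 2·P(Z ≥ |z|) = 0.453.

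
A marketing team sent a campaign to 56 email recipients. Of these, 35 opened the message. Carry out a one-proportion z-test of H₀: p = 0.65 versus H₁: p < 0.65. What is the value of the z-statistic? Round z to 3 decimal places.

With x = 35 successes in n = 56, p̂ = 0.62500.
Null standard error: √(0.65·0.35/56) = √0.004062500 = 0.063738.
z = (0.62500 − 0.65)/0.063738 = -0.02500/0.063738 = -0.392.

z = -0.392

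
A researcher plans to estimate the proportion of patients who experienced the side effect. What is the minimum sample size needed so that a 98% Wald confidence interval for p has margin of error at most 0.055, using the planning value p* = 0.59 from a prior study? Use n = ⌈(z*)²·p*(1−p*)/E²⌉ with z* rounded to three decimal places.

n = 433

z* = 2.326 at the 98% level.
p*(1−p*) = 0.59·0.41 = 0.2419.
Required n before rounding: 5.410276 × 0.2419 / 0.055² = 432.643.
Rounding up, n = 433.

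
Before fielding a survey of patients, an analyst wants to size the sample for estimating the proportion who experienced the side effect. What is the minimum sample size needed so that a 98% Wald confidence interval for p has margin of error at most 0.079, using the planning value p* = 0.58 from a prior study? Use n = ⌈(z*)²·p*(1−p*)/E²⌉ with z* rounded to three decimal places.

The 98% critical value is z* = 2.326.
p*(1−p*) = 0.58·0.42 = 0.2436.
Required n before rounding: 5.410276 × 0.2436 / 0.079² = 211.175.
⌈211.175⌉ = 212.

n = 212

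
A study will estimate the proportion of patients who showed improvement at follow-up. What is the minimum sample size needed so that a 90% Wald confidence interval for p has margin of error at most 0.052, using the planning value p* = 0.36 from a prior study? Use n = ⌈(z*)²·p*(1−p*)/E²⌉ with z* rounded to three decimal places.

z* = 1.645 at the 90% level.
p*(1−p*) = 0.36·0.64 = 0.2304.
Required n before rounding: 2.706025 × 0.2304 / 0.052² = 230.573.
Rounding up, n = 231.

n = 231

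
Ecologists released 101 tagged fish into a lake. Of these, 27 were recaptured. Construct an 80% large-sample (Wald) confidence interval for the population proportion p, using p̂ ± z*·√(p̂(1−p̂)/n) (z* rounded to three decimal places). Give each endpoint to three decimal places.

Sample proportion p̂ = 27/101 = 0.26733.
Standard error of p̂: √(0.195863/101) = √0.001939239 = 0.044037.
For 80% confidence, z* = 1.282.
Margin = 1.282·0.044037 = 0.05646.
CI: 0.26733 ± 0.05646 = (0.211, 0.324).

(0.211, 0.324)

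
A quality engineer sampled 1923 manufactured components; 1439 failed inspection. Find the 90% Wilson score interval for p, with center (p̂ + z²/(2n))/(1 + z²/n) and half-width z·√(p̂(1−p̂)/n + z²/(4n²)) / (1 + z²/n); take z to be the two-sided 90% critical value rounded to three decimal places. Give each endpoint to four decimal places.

Here p̂ = 1439/1923 = 0.74831 and z = 1.645 (z² = 2.706025).
Denominator 1 + z²/n = 1 + 2.706025/1923 = 1.001407.
Center = (0.74831 + 0.000704)/1.001407 = 0.74796.
Radicand: p̂(1−p̂)/n + z²/(4n²) = 0.000097942 + 0.000000183 = 0.000098125.
Half-width = z·√(radicand)/denom = 1.645·0.009906/1.001407 = 0.01627.
CI: 0.74796 ± 0.01627 = (0.7317, 0.7642).

(0.7317, 0.7642)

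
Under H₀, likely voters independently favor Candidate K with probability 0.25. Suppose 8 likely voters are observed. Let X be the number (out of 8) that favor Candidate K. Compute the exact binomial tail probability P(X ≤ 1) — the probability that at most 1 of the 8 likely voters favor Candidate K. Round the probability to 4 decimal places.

P = 0.3671

X is binomial with n = 8 and p = 0.25.
P(X ≤ 1) = C(8,0)·0.25^0·0.75^8 + C(8,1)·0.25^1·0.75^7.
= 0.100113 + 0.266968 = 0.3671.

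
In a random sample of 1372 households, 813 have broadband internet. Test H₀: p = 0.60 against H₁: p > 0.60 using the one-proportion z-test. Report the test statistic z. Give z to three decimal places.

Sample proportion p̂ = 813/1372 = 0.59257.
SE₀ = √(0.60·0.40/1372) = 0.013226.
z = (p̂ − p₀)/SE = (0.59257 − 0.60)/0.013226 = -0.562.

z = -0.562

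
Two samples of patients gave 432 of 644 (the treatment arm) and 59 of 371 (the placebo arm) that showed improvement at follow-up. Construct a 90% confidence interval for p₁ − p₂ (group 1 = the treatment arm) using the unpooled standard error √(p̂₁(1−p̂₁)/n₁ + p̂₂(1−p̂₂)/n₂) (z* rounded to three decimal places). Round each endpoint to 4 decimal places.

p̂₁ = 0.67081, p̂₂ = 0.15903, so the observed difference is 0.51178.
Unpooled SE = √(p̂₁(1−p̂₁)/n₁ + p̂₂(1−p̂₂)/n₂) = √(0.000342896 + 0.000360483) = 0.026521.
The 90% critical value is z* = 1.645. Margin of error = 0.04363.
So the interval runs from 0.4682 to 0.5554.

(0.4682, 0.5554)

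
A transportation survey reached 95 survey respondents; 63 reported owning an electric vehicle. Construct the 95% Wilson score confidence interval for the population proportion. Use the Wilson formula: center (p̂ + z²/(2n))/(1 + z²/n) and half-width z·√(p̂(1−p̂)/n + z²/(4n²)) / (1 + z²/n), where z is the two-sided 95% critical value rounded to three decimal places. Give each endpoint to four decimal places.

(0.5634, 0.7502)

p̂ = 63/95 = 0.66316; z = 1.960, so z² = 3.841600.
1 + z²/n = 1.040438.
Adjusted center: (0.66316 + z²/(2n))/1.040438 = 0.65682.
Radicand: p̂(1−p̂)/n + z²/(4n²) = 0.002351363 + 0.000106416 = 0.002457779.
Half-width = 1.960·√0.002457779/1.040438 = 0.09339.
Interval: 0.65682 ± 0.09339 → (0.5634, 0.7502).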